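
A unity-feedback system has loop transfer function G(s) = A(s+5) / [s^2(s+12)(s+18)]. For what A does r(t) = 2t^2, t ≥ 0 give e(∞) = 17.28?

10

The open loop has two poles at the origin → type 2 system.
K_a = lim_{s→0} s^2·G(s) = A·5 / (12·18) = (5/216)·A.
e_ss = 4/K_a = 17.28 ⇒ K_a = 25/108 ⇒ A = (25/108)/(5/216) = 10.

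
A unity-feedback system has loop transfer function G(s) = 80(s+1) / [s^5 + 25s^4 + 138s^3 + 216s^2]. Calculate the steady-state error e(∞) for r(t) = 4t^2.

21.6

Factoring s^2 from the denominator leaves a polynomial with constant term 216, so the system is type 2.
K_a = lim_{s→0} s^2·G(s) = 80·1 / 216 = 10/27.
r(t) = 4t^2 gives R(s) = 8/s^3.
e_ss = 8/K_a = 8/(10/27) = 21.6.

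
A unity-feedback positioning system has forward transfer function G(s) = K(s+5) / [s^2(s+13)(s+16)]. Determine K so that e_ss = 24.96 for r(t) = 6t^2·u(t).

20

Two free integrators in G(s): this is a type 2 system.
K_a = lim_{s→0} s^2·G(s) = K·5 / (13·16) = (5/208)·K.
e_ss = 12/K_a = 24.96 ⇒ K_a = 25/52 ⇒ K = (25/52)/(5/208) = 20.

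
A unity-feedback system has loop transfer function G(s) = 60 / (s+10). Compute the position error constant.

6

No free integrators in G(s): this is a type 0 system.
K_p = lim_{s→0} G(s) = 60 / (10) = 6.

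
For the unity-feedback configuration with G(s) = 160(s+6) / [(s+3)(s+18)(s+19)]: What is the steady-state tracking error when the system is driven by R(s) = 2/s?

342/331

G(s) has no factors of s in the denominator, so the system is type 0.
K_p = lim_{s→0} G(s) = 160·6 / (3·18·19) = 160/171.
e_ss = 2/(1 + K_p) = 2/(331/171) = 342/331.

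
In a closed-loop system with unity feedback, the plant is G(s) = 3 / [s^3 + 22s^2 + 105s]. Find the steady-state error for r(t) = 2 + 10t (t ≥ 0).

350

Lowest-order denominator term is 105s, so the open loop has 1 pole at the origin → type 1 system. By superposition:
  • 2: tracked with zero error.
  • 10t: e_ss = 10/K_v with K_v=1/35 → 350.
Total e_ss = 350.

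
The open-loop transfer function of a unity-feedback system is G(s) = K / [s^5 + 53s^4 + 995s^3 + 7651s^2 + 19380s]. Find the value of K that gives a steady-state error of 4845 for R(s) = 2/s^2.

The denominator has no term below 19380s — 1 pole at s=0, type 1.
K_v = lim_{s→0} s·G(s) = K / 19380 = (1/19380)·K.
e_ss = 2/K_v = 4845 ⇒ K_v = 2/4845 ⇒ K = (2/4845)/(1/19380) = 8.

8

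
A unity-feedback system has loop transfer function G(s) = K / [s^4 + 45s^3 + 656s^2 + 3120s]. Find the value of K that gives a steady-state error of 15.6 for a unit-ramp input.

200

The denominator has no term below 3120s — 1 pole at s=0, type 1.
K_v = lim_{s→0} s·G(s) = K / 3120 = (1/3120)·K.
e_ss = 1/K_v = 15.6 ⇒ K_v = 5/78 ⇒ K = (5/78)/(1/3120) = 200.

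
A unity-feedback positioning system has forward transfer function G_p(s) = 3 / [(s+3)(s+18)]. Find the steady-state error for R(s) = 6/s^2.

G_p(s) has no factors of s in the denominator, so the system is type 0.
For a type-0 system K_v = 0, so e_ss to a ramp input is unbounded.

infinity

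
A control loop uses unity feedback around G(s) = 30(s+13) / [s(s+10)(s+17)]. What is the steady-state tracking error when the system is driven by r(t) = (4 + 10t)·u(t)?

The open loop has one pole at the origin → type 1 system. By superposition:
  • 4: tracked with zero error.
  • 10t: e_ss = 10/K_v with K_v=39/17 → 170/39.
Total e_ss = 170/39.

170/39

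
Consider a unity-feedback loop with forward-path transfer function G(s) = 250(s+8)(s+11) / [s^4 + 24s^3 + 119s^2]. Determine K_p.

infinity

K_p = lim_{s→0} G(s); with 2 poles at the origin the limit diverges, so K_p = ∞.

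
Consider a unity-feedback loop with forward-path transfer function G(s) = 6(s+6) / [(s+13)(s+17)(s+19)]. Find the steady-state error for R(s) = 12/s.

50388/4235

G(s) has no factors of s in the denominator, so the system is type 0.
K_p = lim_{s→0} G(s) = 6·6 / (13·17·19) = 36/4199.
e_ss = 12/(1 + K_p) = 12/(4235/4199) = 50388/4235.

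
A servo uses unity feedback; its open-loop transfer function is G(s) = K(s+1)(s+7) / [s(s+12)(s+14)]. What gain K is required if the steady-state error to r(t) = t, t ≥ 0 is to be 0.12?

System type = 1 (one pole at s=0).
K_v = lim_{s→0} s·G(s) = K·1·7 / (12·14) = (1/24)·K.
e_ss = 1/K_v = 0.12 ⇒ K_v = 25/3 ⇒ K = (25/3)/(1/24) = 200.

200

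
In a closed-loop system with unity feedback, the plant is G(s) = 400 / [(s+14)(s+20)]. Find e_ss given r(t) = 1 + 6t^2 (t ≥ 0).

The open loop has no poles at the origin → type 0 system. Taking each input component in turn:
  • 1: e_ss = 1/(1+K_p) with K_p=10/7 → 7/17.
  • 6t^2: a type-0 system cannot track it, e_ss → ∞.
The unbounded component dominates.

infinity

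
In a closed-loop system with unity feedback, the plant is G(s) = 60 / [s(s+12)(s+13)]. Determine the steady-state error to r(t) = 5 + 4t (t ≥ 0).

10.4

System type = 1 (one pole at s=0). Taking each input component in turn:
  • 5: tracked with zero error.
  • 4t: e_ss = 4/K_v with K_v=5/13 → 10.4.
Total e_ss = 10.4.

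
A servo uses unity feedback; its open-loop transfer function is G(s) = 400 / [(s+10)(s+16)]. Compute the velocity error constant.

G(s) has no factors of s in the denominator, so the system is type 0.
K_v = lim_{s→0} s·G(s) = 0 (the extra factor of s kills the finite limit).

0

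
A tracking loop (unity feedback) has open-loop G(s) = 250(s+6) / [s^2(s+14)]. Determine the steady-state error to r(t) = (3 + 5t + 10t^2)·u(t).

14/75

G(s) has two factors of s in the denominator, so the system is type 2. Taking each input component in turn:
  • 3: tracked with zero error.
  • 5t: tracked with zero error.
  • 10t^2: e_ss = 20/K_a with K_a=750/7 → 14/75.
Total e_ss = 14/75.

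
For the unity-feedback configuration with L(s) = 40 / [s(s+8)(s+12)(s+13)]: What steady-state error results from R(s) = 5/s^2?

One free integrator in L(s): this is a type 1 system.
K_v = lim_{s→0} s·L(s) = 40 / (8·12·13) = 5/156.
e_ss = 5/K_v = 5/(5/156) = 156.

156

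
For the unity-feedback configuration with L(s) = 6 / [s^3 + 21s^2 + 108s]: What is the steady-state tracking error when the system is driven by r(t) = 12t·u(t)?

Lowest-order denominator term is 108s, so the open loop has 1 pole at the origin → type 1 system.
K_v = lim_{s→0} s·L(s) = 6 / 108 = 1/18.
e_ss = 12/K_v = 12/(1/18) = 216.

216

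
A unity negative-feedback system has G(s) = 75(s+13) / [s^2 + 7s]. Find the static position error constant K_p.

K_p = lim_{s→0} G(s); with 1 pole at the origin the limit diverges, so K_p = ∞.

infinity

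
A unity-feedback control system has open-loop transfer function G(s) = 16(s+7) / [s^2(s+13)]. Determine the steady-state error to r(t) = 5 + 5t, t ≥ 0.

0

Two free integrators in G(s): this is a type 2 system. Treating each term separately:
  • 5: tracked with zero error.
  • 5t: tracked with zero error.
Total e_ss = 0.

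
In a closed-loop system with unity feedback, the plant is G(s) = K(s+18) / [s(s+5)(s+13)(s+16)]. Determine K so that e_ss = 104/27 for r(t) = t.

15

G(s) has one factor of s in the denominator, so the system is type 1.
K_v = lim_{s→0} s·G(s) = K·18 / (5·13·16) = (9/520)·K.
e_ss = 1/K_v = 104/27 ⇒ K_v = 27/104 ⇒ K = (27/104)/(9/520) = 15.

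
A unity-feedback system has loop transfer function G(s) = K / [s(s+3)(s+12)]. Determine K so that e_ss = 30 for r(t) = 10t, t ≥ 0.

12

The open loop has one pole at the origin → type 1 system.
K_v = lim_{s→0} s·G(s) = K / (3·12) = (1/36)·K.
e_ss = 10/K_v = 30 ⇒ K_v = 1/3 ⇒ K = (1/3)/(1/36) = 12.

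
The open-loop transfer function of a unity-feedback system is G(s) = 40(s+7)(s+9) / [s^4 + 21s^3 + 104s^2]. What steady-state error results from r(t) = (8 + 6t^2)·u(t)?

The denominator has no term below 104s^2 — 2 poles at s=0, type 2. Treating each term separately:
  • 8: tracked with zero error.
  • 6t^2: e_ss = 12/K_a with K_a=315/13 → 52/105.
Total e_ss = 52/105.

52/105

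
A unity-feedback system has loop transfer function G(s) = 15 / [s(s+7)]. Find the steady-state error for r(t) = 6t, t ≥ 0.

G(s) has one factor of s in the denominator, so the system is type 1.
K_v = lim_{s→0} s·G(s) = 15 / (7) = 15/7.
e_ss = 6/K_v = 6/(15/7) = 2.8.

2.8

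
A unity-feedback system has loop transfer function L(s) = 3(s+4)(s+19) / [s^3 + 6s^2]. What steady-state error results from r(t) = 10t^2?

Lowest-order denominator term is 6s^2, so the open loop has 2 poles at the origin → type 2 system.
K_a = lim_{s→0} s^2·L(s) = 3·4·19 / 6 = 38.
r(t) = 10t^2 gives R(s) = 20/s^3.
e_ss = 20/K_a = 20/38 = 10/19.

10/19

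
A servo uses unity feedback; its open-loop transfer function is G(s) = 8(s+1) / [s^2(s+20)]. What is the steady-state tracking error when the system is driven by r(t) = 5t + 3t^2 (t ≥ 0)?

System type = 2 (two poles at s=0). Treating each term separately:
  • 5t: tracked with zero error.
  • 3t^2: e_ss = 6/K_a with K_a=0.4 → 15.
Total e_ss = 15.

15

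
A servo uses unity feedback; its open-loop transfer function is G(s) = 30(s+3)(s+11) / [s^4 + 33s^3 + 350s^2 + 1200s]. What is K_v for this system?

The denominator has no term below 1200s — 1 pole at s=0, type 1.
K_v = lim_{s→0} s·G(s) = 30·3·11 / 1200 = 0.825.

0.825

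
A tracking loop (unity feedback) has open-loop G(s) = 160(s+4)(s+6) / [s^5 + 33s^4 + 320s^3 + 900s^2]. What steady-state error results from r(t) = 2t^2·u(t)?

0.9375

Factoring s^2 from the denominator leaves a polynomial with constant term 900, so the system is type 2.
K_a = lim_{s→0} s^2·G(s) = 160·4·6 / 900 = 64/15.
r(t) = 2t^2 gives R(s) = 4/s^3.
e_ss = 4/K_a = 4/(64/15) = 0.9375.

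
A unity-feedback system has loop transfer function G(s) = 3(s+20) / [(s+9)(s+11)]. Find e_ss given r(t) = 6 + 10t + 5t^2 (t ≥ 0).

The open loop has no poles at the origin → type 0 system. Treating each term separately:
  • 6: e_ss = 6/(1+K_p) with K_p=20/33 → 198/53.
  • 10t: a type-0 system cannot track it, e_ss → ∞.
  • 5t^2: a type-0 system cannot track it, e_ss → ∞.
The unbounded component dominates.

infinity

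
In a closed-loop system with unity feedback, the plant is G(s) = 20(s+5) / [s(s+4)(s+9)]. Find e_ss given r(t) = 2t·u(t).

G(s) has one factor of s in the denominator, so the system is type 1.
K_v = lim_{s→0} s·G(s) = 20·5 / (4·9) = 25/9.
e_ss = 2/K_v = 2/(25/9) = 0.72.

0.72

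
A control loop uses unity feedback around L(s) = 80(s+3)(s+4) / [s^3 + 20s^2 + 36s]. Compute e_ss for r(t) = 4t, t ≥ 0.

Factoring s from the denominator leaves a polynomial with constant term 36, so the system is type 1.
K_v = lim_{s→0} s·L(s) = 80·3·4 / 36 = 80/3.
e_ss = 4/K_v = 4/(80/3) = 0.15.

0.15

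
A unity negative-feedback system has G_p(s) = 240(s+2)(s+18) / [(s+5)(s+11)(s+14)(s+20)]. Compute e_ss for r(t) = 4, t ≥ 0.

The open loop has no poles at the origin → type 0 system.
K_p = lim_{s→0} G_p(s) = 240·2·18 / (5·11·14·20) = 216/385.
e_ss = 4/(1 + K_p) = 4/(601/385) = 1540/601.

1540/601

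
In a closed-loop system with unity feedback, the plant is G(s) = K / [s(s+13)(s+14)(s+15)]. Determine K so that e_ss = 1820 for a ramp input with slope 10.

System type = 1 (one pole at s=0).
K_v = lim_{s→0} s·G(s) = K / (13·14·15) = (1/2730)·K.
e_ss = 10/K_v = 1820 ⇒ K_v = 1/182 ⇒ K = (1/182)/(1/2730) = 15.

15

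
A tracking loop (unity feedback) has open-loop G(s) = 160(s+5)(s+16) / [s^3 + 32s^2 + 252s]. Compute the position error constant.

K_p = lim_{s→0} G(s); with 1 pole at the origin the limit diverges, so K_p = ∞.

infinity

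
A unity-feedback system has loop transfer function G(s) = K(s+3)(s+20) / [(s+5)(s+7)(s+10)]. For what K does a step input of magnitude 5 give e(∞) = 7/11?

No free integrators in G(s): this is a type 0 system.
K_p = lim_{s→0} G(s) = K·3·20 / (5·7·10) = (6/35)·K.
e_ss = 5/(1 + K_p) = 7/11 ⇒ 1 + (6/35)·K = 55/7 ⇒ K = 40.

40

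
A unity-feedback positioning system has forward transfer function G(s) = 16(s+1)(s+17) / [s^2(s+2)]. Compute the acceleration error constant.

136

The open loop has two poles at the origin → type 2 system.
K_a = lim_{s→0} s^2·G(s) = 16·1·17 / (2) = 136.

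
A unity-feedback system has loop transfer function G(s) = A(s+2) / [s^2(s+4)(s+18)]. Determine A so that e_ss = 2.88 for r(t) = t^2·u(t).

G(s) has two factors of s in the denominator, so the system is type 2.
K_a = lim_{s→0} s^2·G(s) = A·2 / (4·18) = (1/36)·A.
e_ss = 2/K_a = 2.88 ⇒ K_a = 25/36 ⇒ A = (25/36)/(1/36) = 25.

25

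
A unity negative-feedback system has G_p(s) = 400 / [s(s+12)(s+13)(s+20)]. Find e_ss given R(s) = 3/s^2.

23.4

One free integrator in G_p(s): this is a type 1 system.
K_v = lim_{s→0} s·G_p(s) = 400 / (12·13·20) = 5/39.
e_ss = 3/K_v = 3/(5/39) = 23.4.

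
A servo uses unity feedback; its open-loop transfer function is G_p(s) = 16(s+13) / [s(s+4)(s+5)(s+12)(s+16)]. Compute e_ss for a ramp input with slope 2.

480/13

The open loop has one pole at the origin → type 1 system.
K_v = lim_{s→0} s·G_p(s) = 16·13 / (4·5·12·16) = 13/240.
e_ss = 2/K_v = 2/(13/240) = 480/13.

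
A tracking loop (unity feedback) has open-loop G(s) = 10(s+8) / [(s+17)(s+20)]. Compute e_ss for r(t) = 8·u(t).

136/21

System type = 0 (no poles at s=0).
K_p = lim_{s→0} G(s) = 10·8 / (17·20) = 4/17.
e_ss = 8/(1 + K_p) = 8/(21/17) = 136/21.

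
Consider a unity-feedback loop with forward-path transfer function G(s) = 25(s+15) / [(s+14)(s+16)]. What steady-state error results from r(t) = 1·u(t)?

224/599

System type = 0 (no poles at s=0).
K_p = lim_{s→0} G(s) = 25·15 / (14·16) = 375/224.
e_ss = 1/(1 + K_p) = 1/(599/224) = 224/599.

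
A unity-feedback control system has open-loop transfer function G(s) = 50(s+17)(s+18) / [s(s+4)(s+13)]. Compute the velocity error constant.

One free integrator in G(s): this is a type 1 system.
K_v = lim_{s→0} s·G(s) = 50·17·18 / (4·13) = 3825/13.

3825/13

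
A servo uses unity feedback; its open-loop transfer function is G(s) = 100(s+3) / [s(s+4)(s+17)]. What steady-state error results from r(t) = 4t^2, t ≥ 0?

infinity

One free integrator in G(s): this is a type 1 system.
K_a = lim_{s→0} s^2·G(s) = 0; the steady-state error to this parabolic input grows without bound.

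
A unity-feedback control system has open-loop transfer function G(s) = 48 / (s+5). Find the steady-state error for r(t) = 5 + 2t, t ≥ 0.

infinity

No free integrators in G(s): this is a type 0 system. Taking each input component in turn:
  • 5: e_ss = 5/(1+K_p) with K_p=9.6 → 25/53.
  • 2t: a type-0 system cannot track it, e_ss → ∞.
The unbounded component dominates.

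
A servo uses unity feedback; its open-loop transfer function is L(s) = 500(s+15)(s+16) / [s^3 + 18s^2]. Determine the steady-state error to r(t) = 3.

Factoring s^2 from the denominator leaves a polynomial with constant term 18, so the system is type 2.
A type-2 system has K_p = ∞, so it tracks a step input with zero steady-state error.

0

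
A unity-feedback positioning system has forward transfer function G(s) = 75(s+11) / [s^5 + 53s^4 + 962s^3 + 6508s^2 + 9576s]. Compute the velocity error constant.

Factoring s from the denominator leaves a polynomial with constant term 9576, so the system is type 1.
K_v = lim_{s→0} s·G(s) = 75·11 / 9576 = 275/3192.

275/3192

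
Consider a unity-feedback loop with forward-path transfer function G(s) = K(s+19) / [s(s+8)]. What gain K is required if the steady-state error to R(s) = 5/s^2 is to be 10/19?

4

The open loop has one pole at the origin → type 1 system.
K_v = lim_{s→0} s·G(s) = K·19 / (8) = 2.375·K.
e_ss = 5/K_v = 10/19 ⇒ K_v = 9.5 ⇒ K = 9.5/2.375 = 4.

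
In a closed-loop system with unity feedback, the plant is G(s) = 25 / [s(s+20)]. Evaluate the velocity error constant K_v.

1.25

System type = 1 (one pole at s=0).
K_v = lim_{s→0} s·G(s) = 25 / (20) = 1.25.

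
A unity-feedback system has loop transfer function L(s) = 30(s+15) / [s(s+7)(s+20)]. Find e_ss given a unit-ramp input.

The open loop has one pole at the origin → type 1 system.
K_v = lim_{s→0} s·L(s) = 30·15 / (7·20) = 45/14.
e_ss = 1/K_v = 1/(45/14) = 14/45.

14/45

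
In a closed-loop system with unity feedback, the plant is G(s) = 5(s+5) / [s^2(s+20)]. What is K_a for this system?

1.25

Two free integrators in G(s): this is a type 2 system.
K_a = lim_{s→0} s^2·G(s) = 5·5 / (20) = 1.25.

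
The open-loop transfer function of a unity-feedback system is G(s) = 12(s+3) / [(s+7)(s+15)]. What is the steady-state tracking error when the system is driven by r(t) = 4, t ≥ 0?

140/47

G(s) has no factors of s in the denominator, so the system is type 0.
K_p = lim_{s→0} G(s) = 12·3 / (7·15) = 12/35.
e_ss = 4/(1 + K_p) = 4/(47/35) = 140/47.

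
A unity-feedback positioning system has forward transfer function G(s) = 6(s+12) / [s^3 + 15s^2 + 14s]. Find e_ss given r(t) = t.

The denominator has no term below 14s — 1 pole at s=0, type 1.
K_v = lim_{s→0} s·G(s) = 6·12 / 14 = 36/7.
e_ss = 1/K_v = 1/(36/7) = 7/36.

7/36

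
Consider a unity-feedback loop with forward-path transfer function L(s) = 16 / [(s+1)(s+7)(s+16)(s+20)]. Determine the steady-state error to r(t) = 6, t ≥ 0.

No free integrators in L(s): this is a type 0 system.
K_p = lim_{s→0} L(s) = 16 / (1·7·16·20) = 1/140.
e_ss = 6/(1 + K_p) = 6/(141/140) = 280/47.

280/47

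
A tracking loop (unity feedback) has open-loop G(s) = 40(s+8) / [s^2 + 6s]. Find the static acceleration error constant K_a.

Lowest-order denominator term is 6s, so the open loop has 1 pole at the origin → type 1 system.
K_a = lim_{s→0} s^2·G(s) = 0 (the extra factor of s kills the finite limit).

0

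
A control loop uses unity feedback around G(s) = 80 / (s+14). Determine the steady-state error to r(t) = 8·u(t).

G(s) has no factors of s in the denominator, so the system is type 0.
K_p = lim_{s→0} G(s) = 80 / (14) = 40/7.
e_ss = 8/(1 + K_p) = 8/(47/7) = 56/47.

56/47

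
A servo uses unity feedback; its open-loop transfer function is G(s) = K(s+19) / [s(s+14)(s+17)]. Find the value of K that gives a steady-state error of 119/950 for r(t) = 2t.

The open loop has one pole at the origin → type 1 system.
K_v = lim_{s→0} s·G(s) = K·19 / (14·17) = (19/238)·K.
e_ss = 2/K_v = 119/950 ⇒ K_v = 1900/119 ⇒ K = (1900/119)/(19/238) = 200.

200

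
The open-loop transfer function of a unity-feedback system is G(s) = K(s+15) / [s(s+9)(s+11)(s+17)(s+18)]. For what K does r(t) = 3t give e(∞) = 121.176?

System type = 1 (one pole at s=0).
K_v = lim_{s→0} s·G(s) = K·15 / (9·11·17·18) = (5/10098)·K.
e_ss = 3/K_v = 121.176 ⇒ K_v = 125/5049 ⇒ K = (125/5049)/(5/10098) = 50.

50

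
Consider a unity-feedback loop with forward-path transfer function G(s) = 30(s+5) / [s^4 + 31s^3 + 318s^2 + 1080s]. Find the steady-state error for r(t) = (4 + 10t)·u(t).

72

The denominator has no term below 1080s — 1 pole at s=0, type 1. Taking each input component in turn:
  • 4: tracked with zero error.
  • 10t: e_ss = 10/K_v with K_v=5/36 → 72.
Total e_ss = 72.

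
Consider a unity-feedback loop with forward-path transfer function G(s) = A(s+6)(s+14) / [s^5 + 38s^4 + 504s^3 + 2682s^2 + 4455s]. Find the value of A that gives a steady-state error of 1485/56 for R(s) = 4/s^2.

8

Lowest-order denominator term is 4455s, so the open loop has 1 pole at the origin → type 1 system.
K_v = lim_{s→0} s·G(s) = A·6·14 / 4455 = (28/1485)·A.
e_ss = 4/K_v = 1485/56 ⇒ K_v = 224/1485 ⇒ A = (224/1485)/(28/1485) = 8.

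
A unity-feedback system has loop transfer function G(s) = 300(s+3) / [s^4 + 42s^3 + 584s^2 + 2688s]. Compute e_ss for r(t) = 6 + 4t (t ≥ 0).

Lowest-order denominator term is 2688s, so the open loop has 1 pole at the origin → type 1 system. By superposition:
  • 6: tracked with zero error.
  • 4t: e_ss = 4/K_v with K_v=75/224 → 896/75.
Total e_ss = 896/75.

896/75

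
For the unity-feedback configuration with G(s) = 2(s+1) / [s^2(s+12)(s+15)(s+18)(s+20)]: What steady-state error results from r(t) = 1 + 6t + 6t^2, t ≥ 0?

388800

G(s) has two factors of s in the denominator, so the system is type 2. By superposition:
  • 1: tracked with zero error.
  • 6t: tracked with zero error.
  • 6t^2: e_ss = 12/K_a with K_a=1/32400 → 388800.
Total e_ss = 388800.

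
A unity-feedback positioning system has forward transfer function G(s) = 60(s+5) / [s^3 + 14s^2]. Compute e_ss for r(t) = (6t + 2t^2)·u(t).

The denominator has no term below 14s^2 — 2 poles at s=0, type 2. Taking each input component in turn:
  • 6t: tracked with zero error.
  • 2t^2: e_ss = 4/K_a with K_a=150/7 → 14/75.
Total e_ss = 14/75.

14/75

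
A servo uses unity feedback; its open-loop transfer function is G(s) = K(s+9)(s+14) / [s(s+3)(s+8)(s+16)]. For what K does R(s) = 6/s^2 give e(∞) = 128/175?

The open loop has one pole at the origin → type 1 system.
K_v = lim_{s→0} s·G(s) = K·9·14 / (3·8·16) = (21/64)·K.
e_ss = 6/K_v = 128/175 ⇒ K_v = 525/64 ⇒ K = (525/64)/(21/64) = 25.

25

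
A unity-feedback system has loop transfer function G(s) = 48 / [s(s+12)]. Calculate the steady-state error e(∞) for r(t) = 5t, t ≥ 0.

The open loop has one pole at the origin → type 1 system.
K_v = lim_{s→0} s·G(s) = 48 / (12) = 4.
e_ss = 5/K_v = 5/4 = 1.25.

1.25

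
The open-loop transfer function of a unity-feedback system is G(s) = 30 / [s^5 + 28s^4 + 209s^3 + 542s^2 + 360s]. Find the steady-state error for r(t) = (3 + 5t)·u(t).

Factoring s from the denominator leaves a polynomial with constant term 360, so the system is type 1. Treating each term separately:
  • 3: tracked with zero error.
  • 5t: e_ss = 5/K_v with K_v=1/12 → 60.
Total e_ss = 60.

60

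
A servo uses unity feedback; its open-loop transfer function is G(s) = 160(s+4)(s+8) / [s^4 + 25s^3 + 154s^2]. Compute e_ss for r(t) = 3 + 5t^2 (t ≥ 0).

77/256

The denominator has no term below 154s^2 — 2 poles at s=0, type 2. By superposition:
  • 3: tracked with zero error.
  • 5t^2: e_ss = 10/K_a with K_a=2560/77 → 77/256.
Total e_ss = 77/256.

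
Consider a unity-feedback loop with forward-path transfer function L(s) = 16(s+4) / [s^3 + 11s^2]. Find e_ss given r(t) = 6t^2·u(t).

2.0625

The denominator has no term below 11s^2 — 2 poles at s=0, type 2.
K_a = lim_{s→0} s^2·L(s) = 16·4 / 11 = 64/11.
r(t) = 6t^2 gives R(s) = 12/s^3.
e_ss = 12/K_a = 12/(64/11) = 2.0625.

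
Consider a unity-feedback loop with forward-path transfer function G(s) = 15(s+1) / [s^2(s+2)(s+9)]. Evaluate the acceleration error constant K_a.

5/6

G(s) has two factors of s in the denominator, so the system is type 2.
K_a = lim_{s→0} s^2·G(s) = 15·1 / (2·9) = 5/6.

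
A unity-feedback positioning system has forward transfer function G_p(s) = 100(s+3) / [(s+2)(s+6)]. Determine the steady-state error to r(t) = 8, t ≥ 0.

4/13

No free integrators in G_p(s): this is a type 0 system.
K_p = lim_{s→0} G_p(s) = 100·3 / (2·6) = 25.
e_ss = 8/(1 + K_p) = 8/26 = 4/13.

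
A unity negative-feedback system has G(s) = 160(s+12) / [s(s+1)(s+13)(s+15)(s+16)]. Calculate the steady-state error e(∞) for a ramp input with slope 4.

System type = 1 (one pole at s=0).
K_v = lim_{s→0} s·G(s) = 160·12 / (1·13·15·16) = 8/13.
e_ss = 4/K_v = 4/(8/13) = 6.5.

6.5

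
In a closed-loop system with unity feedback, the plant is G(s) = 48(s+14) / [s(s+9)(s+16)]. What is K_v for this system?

14/3

System type = 1 (one pole at s=0).
K_v = lim_{s→0} s·G(s) = 48·14 / (9·16) = 14/3.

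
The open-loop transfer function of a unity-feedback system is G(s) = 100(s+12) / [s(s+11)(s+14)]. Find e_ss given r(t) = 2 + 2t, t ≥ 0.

G(s) has one factor of s in the denominator, so the system is type 1. Treating each term separately:
  • 2: tracked with zero error.
  • 2t: e_ss = 2/K_v with K_v=600/77 → 77/300.
Total e_ss = 77/300.

77/300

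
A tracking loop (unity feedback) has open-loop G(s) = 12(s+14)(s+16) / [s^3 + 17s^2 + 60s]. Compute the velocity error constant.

The denominator has no term below 60s — 1 pole at s=0, type 1.
K_v = lim_{s→0} s·G(s) = 12·14·16 / 60 = 44.8.

44.8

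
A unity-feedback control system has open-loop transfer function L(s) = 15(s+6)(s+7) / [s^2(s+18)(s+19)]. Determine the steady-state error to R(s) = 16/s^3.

System type = 2 (two poles at s=0).
K_a = lim_{s→0} s^2·L(s) = 15·6·7 / (18·19) = 35/19.
r(t) = 8t^2 gives R(s) = 16/s^3.
e_ss = 16/K_a = 16/(35/19) = 304/35.

304/35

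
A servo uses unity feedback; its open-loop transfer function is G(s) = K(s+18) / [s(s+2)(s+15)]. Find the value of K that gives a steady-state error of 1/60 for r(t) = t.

100

One free integrator in G(s): this is a type 1 system.
K_v = lim_{s→0} s·G(s) = K·18 / (2·15) = 0.6·K.
e_ss = 1/K_v = 1/60 ⇒ K_v = 60 ⇒ K = 60/0.6 = 100.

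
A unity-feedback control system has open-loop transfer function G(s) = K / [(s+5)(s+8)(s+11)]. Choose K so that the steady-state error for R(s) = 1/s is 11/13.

No free integrators in G(s): this is a type 0 system.
K_p = lim_{s→0} G(s) = K / (5·8·11) = (1/440)·K.
e_ss = 1/(1 + K_p) = 11/13 ⇒ 1 + (1/440)·K = 13/11 ⇒ K = 80.

80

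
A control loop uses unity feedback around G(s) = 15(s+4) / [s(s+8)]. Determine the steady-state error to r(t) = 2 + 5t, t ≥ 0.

System type = 1 (one pole at s=0). Treating each term separately:
  • 2: tracked with zero error.
  • 5t: e_ss = 5/K_v with K_v=7.5 → 2/3.
Total e_ss = 2/3.

2/3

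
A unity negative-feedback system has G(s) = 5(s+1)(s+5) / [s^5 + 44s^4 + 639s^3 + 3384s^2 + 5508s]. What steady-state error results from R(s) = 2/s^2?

Factoring s from the denominator leaves a polynomial with constant term 5508, so the system is type 1.
K_v = lim_{s→0} s·G(s) = 5·1·5 / 5508 = 25/5508.
e_ss = 2/K_v = 2/(25/5508) = 440.64.

440.64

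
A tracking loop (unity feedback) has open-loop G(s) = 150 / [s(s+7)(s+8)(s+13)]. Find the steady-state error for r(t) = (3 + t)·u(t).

The open loop has one pole at the origin → type 1 system. By superposition:
  • 3: tracked with zero error.
  • t: e_ss = 1/K_v with K_v=75/364 → 364/75.
Total e_ss = 364/75.

364/75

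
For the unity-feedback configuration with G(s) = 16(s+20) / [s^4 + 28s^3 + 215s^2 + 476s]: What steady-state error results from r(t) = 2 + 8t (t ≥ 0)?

Factoring s from the denominator leaves a polynomial with constant term 476, so the system is type 1. Taking each input component in turn:
  • 2: tracked with zero error.
  • 8t: e_ss = 8/K_v with K_v=80/119 → 11.9.
Total e_ss = 11.9.

11.9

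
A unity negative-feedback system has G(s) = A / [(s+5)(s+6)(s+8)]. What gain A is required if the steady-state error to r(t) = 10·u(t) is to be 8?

60

G(s) has no factors of s in the denominator, so the system is type 0.
K_p = lim_{s→0} G(s) = A / (5·6·8) = (1/240)·A.
e_ss = 10/(1 + K_p) = 8 ⇒ 1 + (1/240)·A = 1.25 ⇒ A = 60.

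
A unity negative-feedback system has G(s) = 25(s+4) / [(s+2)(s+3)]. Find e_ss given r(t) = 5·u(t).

15/53

System type = 0 (no poles at s=0).
K_p = lim_{s→0} G(s) = 25·4 / (2·3) = 50/3.
e_ss = 5/(1 + K_p) = 5/(53/3) = 15/53.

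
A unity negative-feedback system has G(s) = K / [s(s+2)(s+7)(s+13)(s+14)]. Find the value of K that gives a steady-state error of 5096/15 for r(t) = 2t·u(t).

15

The open loop has one pole at the origin → type 1 system.
K_v = lim_{s→0} s·G(s) = K / (2·7·13·14) = (1/2548)·K.
e_ss = 2/K_v = 5096/15 ⇒ K_v = 15/2548 ⇒ K = (15/2548)/(1/2548) = 15.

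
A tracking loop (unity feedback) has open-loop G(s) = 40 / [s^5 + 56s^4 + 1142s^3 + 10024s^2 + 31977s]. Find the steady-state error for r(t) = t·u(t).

799.425

The denominator has no term below 31977s — 1 pole at s=0, type 1.
K_v = lim_{s→0} s·G(s) = 40 / 31977 = 40/31977.
e_ss = 1/K_v = 1/(40/31977) = 799.425.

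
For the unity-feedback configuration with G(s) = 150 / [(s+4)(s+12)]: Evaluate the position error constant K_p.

3.125

G(s) has no factors of s in the denominator, so the system is type 0.
K_p = lim_{s→0} G(s) = 150 / (4·12) = 3.125.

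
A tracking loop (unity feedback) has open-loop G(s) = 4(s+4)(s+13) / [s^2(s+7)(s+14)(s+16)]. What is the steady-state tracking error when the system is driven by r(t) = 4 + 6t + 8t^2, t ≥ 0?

1568/13

System type = 2 (two poles at s=0). Taking each input component in turn:
  • 4: tracked with zero error.
  • 6t: tracked with zero error.
  • 8t^2: e_ss = 16/K_a with K_a=13/98 → 1568/13.
Total e_ss = 1568/13.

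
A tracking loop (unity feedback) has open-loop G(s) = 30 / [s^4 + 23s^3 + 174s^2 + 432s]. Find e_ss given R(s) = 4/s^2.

Factoring s from the denominator leaves a polynomial with constant term 432, so the system is type 1.
K_v = lim_{s→0} s·G(s) = 30 / 432 = 5/72.
e_ss = 4/K_v = 4/(5/72) = 57.6.

57.6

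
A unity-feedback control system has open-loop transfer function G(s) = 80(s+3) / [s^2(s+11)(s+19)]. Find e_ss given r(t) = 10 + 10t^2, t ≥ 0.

209/12

G(s) has two factors of s in the denominator, so the system is type 2. Treating each term separately:
  • 10: tracked with zero error.
  • 10t^2: e_ss = 20/K_a with K_a=240/209 → 209/12.
Total e_ss = 209/12.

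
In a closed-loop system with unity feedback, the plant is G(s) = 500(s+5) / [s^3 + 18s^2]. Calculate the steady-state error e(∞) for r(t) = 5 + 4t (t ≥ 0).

0

The denominator has no term below 18s^2 — 2 poles at s=0, type 2. Taking each input component in turn:
  • 5: tracked with zero error.
  • 4t: tracked with zero error.
Total e_ss = 0.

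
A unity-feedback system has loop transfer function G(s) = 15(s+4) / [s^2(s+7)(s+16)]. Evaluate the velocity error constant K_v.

K_v = lim_{s→0} s·G(s); with 2 poles at the origin the limit diverges, so K_v = ∞.

infinity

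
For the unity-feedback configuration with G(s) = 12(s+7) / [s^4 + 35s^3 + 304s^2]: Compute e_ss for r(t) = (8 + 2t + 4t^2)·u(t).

608/21

The denominator has no term below 304s^2 — 2 poles at s=0, type 2. Taking each input component in turn:
  • 8: tracked with zero error.
  • 2t: tracked with zero error.
  • 4t^2: e_ss = 8/K_a with K_a=21/76 → 608/21.
Total e_ss = 608/21.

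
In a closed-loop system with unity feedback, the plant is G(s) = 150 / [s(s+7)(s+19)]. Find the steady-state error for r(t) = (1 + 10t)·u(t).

133/15

One free integrator in G(s): this is a type 1 system. By superposition:
  • 1: tracked with zero error.
  • 10t: e_ss = 10/K_v with K_v=150/133 → 133/15.
Total e_ss = 133/15.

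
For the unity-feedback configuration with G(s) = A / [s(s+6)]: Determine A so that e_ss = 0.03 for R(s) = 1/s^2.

200

The open loop has one pole at the origin → type 1 system.
K_v = lim_{s→0} s·G(s) = A / (6) = (1/6)·A.
e_ss = 1/K_v = 0.03 ⇒ K_v = 100/3 ⇒ A = (100/3)/(1/6) = 200.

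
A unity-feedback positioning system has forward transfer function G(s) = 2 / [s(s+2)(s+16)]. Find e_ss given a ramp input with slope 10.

160

System type = 1 (one pole at s=0).
K_v = lim_{s→0} s·G(s) = 2 / (2·16) = 0.0625.
e_ss = 10/K_v = 10/0.0625 = 160.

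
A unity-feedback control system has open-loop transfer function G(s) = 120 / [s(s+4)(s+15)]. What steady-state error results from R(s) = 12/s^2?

6

The open loop has one pole at the origin → type 1 system.
K_v = lim_{s→0} s·G(s) = 120 / (4·15) = 2.
e_ss = 12/K_v = 12/2 = 6.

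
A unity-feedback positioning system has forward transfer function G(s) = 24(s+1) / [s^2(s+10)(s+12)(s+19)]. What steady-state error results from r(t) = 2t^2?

System type = 2 (two poles at s=0).
K_a = lim_{s→0} s^2·G(s) = 24·1 / (10·12·19) = 1/95.
r(t) = 2t^2 gives R(s) = 4/s^3.
e_ss = 4/K_a = 4/(1/95) = 380.

380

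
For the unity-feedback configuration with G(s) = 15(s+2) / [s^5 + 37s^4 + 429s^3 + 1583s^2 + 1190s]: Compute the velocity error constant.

Lowest-order denominator term is 1190s, so the open loop has 1 pole at the origin → type 1 system.
K_v = lim_{s→0} s·G(s) = 15·2 / 1190 = 3/119.

3/119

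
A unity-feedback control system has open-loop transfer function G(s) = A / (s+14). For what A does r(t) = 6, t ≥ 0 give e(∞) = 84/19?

5

The open loop has no poles at the origin → type 0 system.
K_p = lim_{s→0} G(s) = A / (14) = (1/14)·A.
e_ss = 6/(1 + K_p) = 84/19 ⇒ 1 + (1/14)·A = 19/14 ⇒ A = 5.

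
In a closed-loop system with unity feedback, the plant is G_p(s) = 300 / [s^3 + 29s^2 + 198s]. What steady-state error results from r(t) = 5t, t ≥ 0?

3.3

The denominator has no term below 198s — 1 pole at s=0, type 1.
K_v = lim_{s→0} s·G_p(s) = 300 / 198 = 50/33.
e_ss = 5/K_v = 5/(50/33) = 3.3.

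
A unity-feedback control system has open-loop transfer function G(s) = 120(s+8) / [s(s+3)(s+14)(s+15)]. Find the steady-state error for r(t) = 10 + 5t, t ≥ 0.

System type = 1 (one pole at s=0). By superposition:
  • 10: tracked with zero error.
  • 5t: e_ss = 5/K_v with K_v=32/21 → 105/32.
Total e_ss = 105/32.

105/32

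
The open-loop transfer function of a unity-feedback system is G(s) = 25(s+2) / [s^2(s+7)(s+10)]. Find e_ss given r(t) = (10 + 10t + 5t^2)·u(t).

14

G(s) has two factors of s in the denominator, so the system is type 2. By superposition:
  • 10: tracked with zero error.
  • 10t: tracked with zero error.
  • 5t^2: e_ss = 10/K_a with K_a=5/7 → 14.
Total e_ss = 14.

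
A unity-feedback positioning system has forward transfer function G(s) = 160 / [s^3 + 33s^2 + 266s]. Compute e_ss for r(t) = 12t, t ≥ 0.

Lowest-order denominator term is 266s, so the open loop has 1 pole at the origin → type 1 system.
K_v = lim_{s→0} s·G(s) = 160 / 266 = 80/133.
e_ss = 12/K_v = 12/(80/133) = 19.95.

19.95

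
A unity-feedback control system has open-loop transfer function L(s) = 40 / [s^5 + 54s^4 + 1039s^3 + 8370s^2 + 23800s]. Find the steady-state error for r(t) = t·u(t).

Lowest-order denominator term is 23800s, so the open loop has 1 pole at the origin → type 1 system.
K_v = lim_{s→0} s·L(s) = 40 / 23800 = 1/595.
e_ss = 1/K_v = 1/(1/595) = 595.

595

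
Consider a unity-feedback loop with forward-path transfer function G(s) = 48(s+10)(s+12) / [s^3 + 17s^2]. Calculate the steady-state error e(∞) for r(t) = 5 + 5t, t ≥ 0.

Factoring s^2 from the denominator leaves a polynomial with constant term 17, so the system is type 2. Treating each term separately:
  • 5: tracked with zero error.
  • 5t: tracked with zero error.
Total e_ss = 0.

0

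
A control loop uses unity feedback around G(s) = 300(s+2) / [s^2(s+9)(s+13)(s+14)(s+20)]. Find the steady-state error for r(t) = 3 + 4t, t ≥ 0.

0

Two free integrators in G(s): this is a type 2 system. By superposition:
  • 3: tracked with zero error.
  • 4t: tracked with zero error.
Total e_ss = 0.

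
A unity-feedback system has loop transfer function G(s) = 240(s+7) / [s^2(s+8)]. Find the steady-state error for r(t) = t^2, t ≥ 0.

1/105

System type = 2 (two poles at s=0).
K_a = lim_{s→0} s^2·G(s) = 240·7 / (8) = 210.
r(t) = t^2 gives R(s) = 2/s^3.
e_ss = 2/K_a = 2/210 = 1/105.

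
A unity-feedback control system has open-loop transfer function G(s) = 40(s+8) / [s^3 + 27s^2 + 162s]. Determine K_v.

160/81

Factoring s from the denominator leaves a polynomial with constant term 162, so the system is type 1.
K_v = lim_{s→0} s·G(s) = 40·8 / 162 = 160/81.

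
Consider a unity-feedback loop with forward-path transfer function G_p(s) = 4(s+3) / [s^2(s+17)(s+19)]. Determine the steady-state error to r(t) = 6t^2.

323

G_p(s) has two factors of s in the denominator, so the system is type 2.
K_a = lim_{s→0} s^2·G_p(s) = 4·3 / (17·19) = 12/323.
r(t) = 6t^2 gives R(s) = 12/s^3.
e_ss = 12/K_a = 12/(12/323) = 323.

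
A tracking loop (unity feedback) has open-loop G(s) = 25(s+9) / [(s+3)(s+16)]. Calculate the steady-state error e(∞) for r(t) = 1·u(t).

The open loop has no poles at the origin → type 0 system.
K_p = lim_{s→0} G(s) = 25·9 / (3·16) = 4.6875.
e_ss = 1/(1 + K_p) = 1/5.6875 = 16/91.

16/91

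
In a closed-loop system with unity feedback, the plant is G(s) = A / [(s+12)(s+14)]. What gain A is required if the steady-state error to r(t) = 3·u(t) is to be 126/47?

20

The open loop has no poles at the origin → type 0 system.
K_p = lim_{s→0} G(s) = A / (12·14) = (1/168)·A.
e_ss = 3/(1 + K_p) = 126/47 ⇒ 1 + (1/168)·A = 47/42 ⇒ A = 20.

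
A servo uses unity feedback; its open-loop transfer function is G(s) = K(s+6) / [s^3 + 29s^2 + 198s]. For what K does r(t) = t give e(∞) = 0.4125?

Factoring s from the denominator leaves a polynomial with constant term 198, so the system is type 1.
K_v = lim_{s→0} s·G(s) = K·6 / 198 = (1/33)·K.
e_ss = 1/K_v = 0.4125 ⇒ K_v = 80/33 ⇒ K = (80/33)/(1/33) = 80.

80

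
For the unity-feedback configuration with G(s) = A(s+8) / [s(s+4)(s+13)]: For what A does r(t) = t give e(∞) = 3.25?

One free integrator in G(s): this is a type 1 system.
K_v = lim_{s→0} s·G(s) = A·8 / (4·13) = (2/13)·A.
e_ss = 1/K_v = 3.25 ⇒ K_v = 4/13 ⇒ A = (4/13)/(2/13) = 2.

2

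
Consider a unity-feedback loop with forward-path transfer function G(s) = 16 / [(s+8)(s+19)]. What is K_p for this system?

System type = 0 (no poles at s=0).
K_p = lim_{s→0} G(s) = 16 / (8·19) = 2/19.

2/19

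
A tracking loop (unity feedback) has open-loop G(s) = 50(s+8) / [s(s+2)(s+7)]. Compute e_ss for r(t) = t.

System type = 1 (one pole at s=0).
K_v = lim_{s→0} s·G(s) = 50·8 / (2·7) = 200/7.
e_ss = 1/K_v = 1/(200/7) = 0.035.

0.035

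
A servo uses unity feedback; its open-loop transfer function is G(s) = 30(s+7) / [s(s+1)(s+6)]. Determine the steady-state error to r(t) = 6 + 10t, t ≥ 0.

One free integrator in G(s): this is a type 1 system. Treating each term separately:
  • 6: tracked with zero error.
  • 10t: e_ss = 10/K_v with K_v=35 → 2/7.
Total e_ss = 2/7.

2/7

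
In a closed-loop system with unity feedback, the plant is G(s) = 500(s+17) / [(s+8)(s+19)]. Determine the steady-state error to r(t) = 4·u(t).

System type = 0 (no poles at s=0).
K_p = lim_{s→0} G(s) = 500·17 / (8·19) = 2125/38.
e_ss = 4/(1 + K_p) = 4/(2163/38) = 152/2163.

152/2163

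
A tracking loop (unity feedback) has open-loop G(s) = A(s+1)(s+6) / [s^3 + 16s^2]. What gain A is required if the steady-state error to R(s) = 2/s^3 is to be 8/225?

Factoring s^2 from the denominator leaves a polynomial with constant term 16, so the system is type 2.
K_a = lim_{s→0} s^2·G(s) = A·1·6 / 16 = 0.375·A.
e_ss = 2/K_a = 8/225 ⇒ K_a = 56.25 ⇒ A = 56.25/0.375 = 150.

150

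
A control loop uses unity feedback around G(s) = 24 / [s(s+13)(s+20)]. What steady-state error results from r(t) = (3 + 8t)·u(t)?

G(s) has one factor of s in the denominator, so the system is type 1. By superposition:
  • 3: tracked with zero error.
  • 8t: e_ss = 8/K_v with K_v=6/65 → 260/3.
Total e_ss = 260/3.

260/3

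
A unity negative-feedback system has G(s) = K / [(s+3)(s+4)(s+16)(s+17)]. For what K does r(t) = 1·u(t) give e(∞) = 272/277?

System type = 0 (no poles at s=0).
K_p = lim_{s→0} G(s) = K / (3·4·16·17) = (1/3264)·K.
e_ss = 1/(1 + K_p) = 272/277 ⇒ 1 + (1/3264)·K = 277/272 ⇒ K = 60.

60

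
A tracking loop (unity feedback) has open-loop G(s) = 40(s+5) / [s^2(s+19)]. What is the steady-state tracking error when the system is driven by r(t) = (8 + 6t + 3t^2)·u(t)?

0.57

System type = 2 (two poles at s=0). Treating each term separately:
  • 8: tracked with zero error.
  • 6t: tracked with zero error.
  • 3t^2: e_ss = 6/K_a with K_a=200/19 → 0.57.
Total e_ss = 0.57.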